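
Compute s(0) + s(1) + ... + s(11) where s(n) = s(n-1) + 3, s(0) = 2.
Computing the sequence terms: 2, 5, 8, 11, 14, 17, 20, 23, 26, 29, 32, 35
Adding these values together:

222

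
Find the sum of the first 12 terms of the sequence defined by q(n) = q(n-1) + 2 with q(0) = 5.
Computing the sequence terms: 5, 7, 9, 11, 13, 15, 17, 19, 21, 23, 25, 27
Adding these values together:

192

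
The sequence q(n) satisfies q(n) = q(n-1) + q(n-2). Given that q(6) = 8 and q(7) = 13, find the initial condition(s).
Work backwards using q(k) = q(k+2) - q(k+1):
q(5) = q(7) - q(6) = 13 - 8 = 5
q(4) = q(6) - q(5) = 8 - 5 = 3
q(3) = q(5) - q(4) = 5 - 3 = 2
q(2) = q(4) - q(3) = 3 - 2 = 1
q(1) = q(3) - q(2) = 2 - 1 = 1
q(0) = q(2) - q(1) = 1 - 1 = 0

q(0) = 0, q(1) = 1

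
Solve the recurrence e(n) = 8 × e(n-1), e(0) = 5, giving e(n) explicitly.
Recurrence: e(n) = 8 × e(n-1), initial: e(0) = 5.
Each term is 8 times the previous, so this is geometric with ratio 8. After n steps: e(n) = e(0)·8ⁿ = 5·8ⁿ.

e(n) = 5·8ⁿ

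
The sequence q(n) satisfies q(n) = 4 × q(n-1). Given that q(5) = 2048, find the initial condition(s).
In general q(n) = 4ⁿ · q(0). At n = 5: q(0) = q(5) / 4^5 = 2048 / 1024 = 2.

q(0) = 2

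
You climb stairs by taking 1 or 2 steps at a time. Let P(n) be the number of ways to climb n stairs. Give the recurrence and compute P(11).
Condition on the size of the last step (1 to 2): before it there were n-1, …, n-2 stairs climbed, and these cases are disjoint, so P(n) = P(n-1) + P(n-2) (Fibonacci-type sequence).
Initial conditions by direct count (compositions of i into parts ≤ 2): P(1) = 1; P(2) = 2.
Iterating the recurrence: P(3) = 3, P(4) = 5, P(5) = 8, P(6) = 13, P(7) = 21, P(8) = 34, P(9) = 55, P(10) = 89, P(11) = 144.

P(n) = P(n-1) + P(n-2), P(1) = 1, P(2) = 2; P(11) = 144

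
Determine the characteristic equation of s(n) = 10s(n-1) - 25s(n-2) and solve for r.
Substitute s(n) = rⁿ and divide through by rⁿ⁻²: r² - 10r + 25 = 0
Factor: (r - 5)² = 0, so r = 5 (double root).
General solution: s(n) = (A + Bn)·5ⁿ

Characteristic: r² - 10r + 25 = 0, Roots: r = 5 (double root)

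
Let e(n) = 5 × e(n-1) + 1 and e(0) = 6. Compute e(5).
Computing step by step:
e(0) = 6
e(1) = 5 × 6 + 1 = 31
e(2) = 5 × 31 + 1 = 156
e(3) = 5 × 156 + 1 = 781
e(4) = 5 × 781 + 1 = 3906
e(5) = 5 × 3906 + 1 = 19531

19531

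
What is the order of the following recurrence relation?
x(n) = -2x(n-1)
The order is the largest lag k for which x(n-k) appears. Here the deepest term is x(n-1), so the order is 1.

Order 1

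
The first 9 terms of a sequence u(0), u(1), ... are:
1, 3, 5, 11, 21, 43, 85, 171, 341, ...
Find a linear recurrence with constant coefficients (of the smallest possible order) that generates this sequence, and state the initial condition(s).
Look for the lowest-order linear relation among consecutive terms.
Observation: u(n) - 1·u(n-1) - (2)·u(n-2) = 0 holds for the shown terms, and no order-1 relation u(n) = α·u(n-1) + β fits.
Check at n=3: 1·5 + (2)·3 = 11. ✓

u(n) = u(n-1) + 2u(n-2), u(0) = 1, u(1) = 3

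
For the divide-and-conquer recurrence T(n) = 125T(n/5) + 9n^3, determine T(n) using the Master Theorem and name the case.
Master Theorem template: T(n) = a·T(n/b) + f(n).
Here: a=125, b=5, f(n)=9n^3
Compute log_b(a) = log_5(125) = 3.
f(n) = 9n^3 = Θ(n^3). Case 2: T(n) = Θ(n^3 log n).

Case 2: T(n) = Θ(n^3 log n)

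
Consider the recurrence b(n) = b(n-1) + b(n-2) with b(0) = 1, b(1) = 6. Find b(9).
Computing the sequence terms:
1, 6, 7, 13, 20, 33, 53, 86, 139, 225

225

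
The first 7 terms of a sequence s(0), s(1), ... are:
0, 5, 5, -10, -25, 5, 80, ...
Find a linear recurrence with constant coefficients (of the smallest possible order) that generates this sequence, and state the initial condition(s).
Look for the lowest-order linear relation among consecutive terms.
Observation: s(n) - 1·s(n-1) - (-3)·s(n-2) = 0 holds for the shown terms, and no order-1 relation s(n) = α·s(n-1) + β fits.
Check at n=3: 1·5 + (-3)·5 = -10. ✓

s(n) = s(n-1) - 3s(n-2), s(0) = 0, s(1) = 5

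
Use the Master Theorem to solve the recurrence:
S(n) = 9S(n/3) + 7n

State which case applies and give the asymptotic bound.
Master Theorem template: S(n) = a·S(n/b) + f(n).
Here: a=9, b=3, f(n)=7n
Compute log_b(a) = log_3(9) = 2.
f(n) = 7n = O(n^(2-ε)) with ε = 1. Case 1: S(n) = Θ(n^log_b(a)) = Θ(n^2).

Case 1: S(n) = Θ(n^2)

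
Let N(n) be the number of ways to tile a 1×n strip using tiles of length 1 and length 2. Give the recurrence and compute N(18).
Condition on the last tile: it has length 1 (leaving a 1×(n-1) strip) or length 2 (leaving a 1×(n-2) strip), so N(n) = N(n-1) + N(n-2) (order-2 linear recurrence).
For 0 ≤ i < 2 only unit tiles fit, so N(i) = 1.
Iterating the recurrence: N(2) = 2, N(3) = 3, N(4) = 5, N(5) = 8, N(6) = 13, N(7) = 21, N(8) = 34, N(9) = 55, N(10) = 89, N(11) = 144, N(12) = 233, N(13) = 377, N(14) = 610, N(15) = 987, N(16) = 1597, N(17) = 2584, N(18) = 4181.

N(n) = N(n-1) + N(n-2), with N(i) = 1 for 0 ≤ i < 2; N(18) = 4181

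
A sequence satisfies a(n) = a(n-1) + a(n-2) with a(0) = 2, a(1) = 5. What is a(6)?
Computing the sequence terms:
2, 5, 7, 12, 19, 31, 50

50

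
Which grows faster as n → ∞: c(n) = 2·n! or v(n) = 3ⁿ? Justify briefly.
Comparing growth rates:
Growth-rate hierarchy: log n ≺ any polynomial ≺ any exponential cⁿ (c>1) ≺ n! ≺ nⁿ.
factorial dominates exponential base 3 asymptotically.

c(n) grows faster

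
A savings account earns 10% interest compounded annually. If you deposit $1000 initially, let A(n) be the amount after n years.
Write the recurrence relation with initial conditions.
Each year the balance grows by 10%, i.e. is multiplied by 1 + 10/100 = 1.1, so A(n) = 1.1 × A(n-1). The initial deposit gives A(0) = 1000.
Unrolling gives the closed form A(n) = 1000 × (1.1)ⁿ.

A(n) = 1.1 × A(n-1), A(0) = 1000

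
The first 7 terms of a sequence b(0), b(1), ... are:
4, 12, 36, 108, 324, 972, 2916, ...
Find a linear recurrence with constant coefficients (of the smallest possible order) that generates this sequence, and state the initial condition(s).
Look for the lowest-order linear relation among consecutive terms.
Observation: each term is 3× the previous.
Check at n=2: 3·12 = 36. ✓

b(n) = 3 × b(n-1), b(0) = 4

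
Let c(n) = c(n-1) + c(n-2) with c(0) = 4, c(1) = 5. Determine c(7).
Computing the sequence terms:
4, 5, 9, 14, 23, 37, 60, 97

97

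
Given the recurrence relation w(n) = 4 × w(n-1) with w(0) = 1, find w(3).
Computing step by step:
w(0) = 1
w(1) = 4 × 1 = 4
w(2) = 4 × 4 = 16
w(3) = 4 × 16 = 64

64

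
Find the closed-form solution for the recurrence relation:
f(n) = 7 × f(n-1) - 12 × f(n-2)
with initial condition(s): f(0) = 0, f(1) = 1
Recurrence: f(n) = 7 × f(n-1) - 12 × f(n-2), initial: f(0) = 0, f(1) = 1.
Characteristic equation: r² - 7r + 12 = 0, which factors as (r - 4)(r - 3) = 0, so r = 4, 3. General solution f(n) = A·4ⁿ + B·3ⁿ. From f(0) = 0: A + B = 0. From f(1) = 1: 4A + 3B = 1. Solving gives A = 1, B = -1.

f(n) = 4ⁿ - 3ⁿ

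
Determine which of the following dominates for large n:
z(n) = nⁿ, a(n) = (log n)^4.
Comparing growth rates:
Growth-rate hierarchy: log n ≺ any polynomial ≺ any exponential cⁿ (c>1) ≺ n! ≺ nⁿ.
super-exponential nⁿ dominates polylogarithmic (log n)^4 asymptotically.

z(n) grows faster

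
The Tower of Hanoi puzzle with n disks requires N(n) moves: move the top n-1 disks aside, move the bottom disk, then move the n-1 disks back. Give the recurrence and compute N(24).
Moving n disks = move the top n-1 disks aside (N(n-1) moves) + move the largest disk (1 move) + move the n-1 disks back on top (N(n-1) moves), so N(n) = 2N(n-1) + 1, with N(1) = 1 (a single disk takes one move).
First terms: 1, 3, 7, 15, 31, 63, … — each is one less than a power of 2. Indeed N(n) + 1 = 2(N(n-1) + 1) with N(1) + 1 = 2, so N(n) + 1 = 2ⁿ and N(n) = 2ⁿ - 1.
Hence N(24) = 2^24 - 1 = 16777216 - 1 = 16777215.

N(n) = 2N(n-1) + 1, N(1) = 1; N(24) = 16777215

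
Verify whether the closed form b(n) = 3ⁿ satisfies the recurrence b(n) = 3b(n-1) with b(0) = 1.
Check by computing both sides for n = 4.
From the recurrence with b(0) = 1:
  b(0) = 1, b(1) = 3, b(2) = 9, b(3) = 27, b(4) = 81
  so the recurrence gives b(4) = 81.
From the proposed closed form b(n) = 3ⁿ:
  b(4) = 81.
Both sides give 81 at n = 4, and the initial condition(s) match, so the closed form is consistent.

Yes, the closed form is correct.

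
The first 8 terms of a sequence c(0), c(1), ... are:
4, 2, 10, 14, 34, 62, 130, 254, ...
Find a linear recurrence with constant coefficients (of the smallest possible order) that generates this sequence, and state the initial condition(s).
Look for the lowest-order linear relation among consecutive terms.
Observation: c(n) - 1·c(n-1) - (2)·c(n-2) = 0 holds for the shown terms, and no order-1 relation c(n) = α·c(n-1) + β fits.
Check at n=3: 1·10 + (2)·2 = 14. ✓

c(n) = c(n-1) + 2c(n-2), c(0) = 4, c(1) = 2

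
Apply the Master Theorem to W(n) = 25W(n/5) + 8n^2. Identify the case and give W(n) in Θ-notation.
Master Theorem template: W(n) = a·W(n/b) + f(n).
Here: a=25, b=5, f(n)=8n^2
Compute log_b(a) = log_5(25) = 2.
f(n) = 8n^2 = Θ(n^2). Case 2: W(n) = Θ(n^2 log n).

Case 2: W(n) = Θ(n^2 log n)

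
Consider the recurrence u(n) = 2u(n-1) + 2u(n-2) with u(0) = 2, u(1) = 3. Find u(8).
Computing the sequence terms:
2, 3, 10, 26, 72, 196, 536, 1464, 4000

4000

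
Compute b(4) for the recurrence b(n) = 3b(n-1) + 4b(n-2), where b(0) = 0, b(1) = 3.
Computing the sequence terms:
0, 3, 9, 39, 153

153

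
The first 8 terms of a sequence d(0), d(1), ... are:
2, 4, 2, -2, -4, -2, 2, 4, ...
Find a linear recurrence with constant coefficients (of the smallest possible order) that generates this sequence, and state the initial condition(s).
Look for the lowest-order linear relation among consecutive terms.
Observation: d(n) - 1·d(n-1) - (-1)·d(n-2) = 0 holds for the shown terms, and no order-1 relation d(n) = α·d(n-1) + β fits.
Check at n=3: 1·2 + (-1)·4 = -2. ✓

d(n) = d(n-1) - d(n-2), d(0) = 2, d(1) = 4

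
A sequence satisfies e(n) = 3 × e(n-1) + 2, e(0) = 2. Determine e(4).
Computing step by step:
e(0) = 2
e(1) = 3 × 2 + 2 = 8
e(2) = 3 × 8 + 2 = 26
e(3) = 3 × 26 + 2 = 80
e(4) = 3 × 80 + 2 = 242

242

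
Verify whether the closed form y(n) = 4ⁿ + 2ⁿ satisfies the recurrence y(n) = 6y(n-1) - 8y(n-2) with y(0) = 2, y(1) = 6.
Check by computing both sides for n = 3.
From the recurrence with y(0) = 2, y(1) = 6:
  y(0) = 2, y(1) = 6, y(2) = 20, y(3) = 72
  so the recurrence gives y(3) = 72.
From the proposed closed form y(n) = 4ⁿ + 2ⁿ:
  y(3) = 72.
Both sides give 72 at n = 3, and the initial condition(s) match, so the closed form is consistent.

Yes, the closed form is correct.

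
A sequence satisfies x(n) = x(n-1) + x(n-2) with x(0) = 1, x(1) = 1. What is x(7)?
Computing the sequence terms:
1, 1, 2, 3, 5, 8, 13, 21

21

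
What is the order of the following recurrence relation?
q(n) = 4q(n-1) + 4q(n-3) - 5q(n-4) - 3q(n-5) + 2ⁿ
The order is the largest lag k for which q(n-k) appears. Here the deepest term is q(n-5) (the 2ⁿ term is non-homogeneous and does not affect the order), so the order is 5.

Order 5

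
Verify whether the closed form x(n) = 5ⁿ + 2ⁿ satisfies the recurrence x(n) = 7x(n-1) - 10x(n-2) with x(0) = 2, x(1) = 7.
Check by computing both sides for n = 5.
From the recurrence with x(0) = 2, x(1) = 7:
  x(0) = 2, x(1) = 7, x(2) = 29, x(3) = 133, x(4) = 641, x(5) = 3157
  so the recurrence gives x(5) = 3157.
From the proposed closed form x(n) = 5ⁿ + 2ⁿ:
  x(5) = 3157.
Both sides give 3157 at n = 5, and the initial condition(s) match, so the closed form is consistent.

Yes, the closed form is correct.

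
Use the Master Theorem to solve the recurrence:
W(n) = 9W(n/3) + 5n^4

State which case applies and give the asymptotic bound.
Master Theorem template: W(n) = a·W(n/b) + f(n).
Here: a=9, b=3, f(n)=5n^4
Compute log_b(a) = log_3(9) = 2.
f(n) = 5n^4 = Ω(n^(2+ε)) with ε = 2, and the regularity condition holds (a·f(n/b) = (a/b^4)·f(n) with a/b^4 = 3^-2 < 1). Case 3: W(n) = Θ(f(n)) = Θ(n^4).

Case 3: W(n) = Θ(n^4)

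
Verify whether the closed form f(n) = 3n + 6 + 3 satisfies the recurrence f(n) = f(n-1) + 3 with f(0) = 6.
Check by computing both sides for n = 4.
From the recurrence with f(0) = 6:
  f(0) = 6, f(1) = 9, f(2) = 12, f(3) = 15, f(4) = 18
  so the recurrence gives f(4) = 18.
From the proposed closed form f(n) = 3n + 6 + 3:
  f(4) = 21.
The recurrence gives 18 but the closed form gives 21, so the closed form does not satisfy the recurrence.

No, the closed form is incorrect.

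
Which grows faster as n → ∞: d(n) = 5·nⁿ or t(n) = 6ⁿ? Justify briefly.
Comparing growth rates:
Growth-rate hierarchy: log n ≺ any polynomial ≺ any exponential cⁿ (c>1) ≺ n! ≺ nⁿ.
super-exponential nⁿ dominates exponential base 6 asymptotically.

d(n) grows faster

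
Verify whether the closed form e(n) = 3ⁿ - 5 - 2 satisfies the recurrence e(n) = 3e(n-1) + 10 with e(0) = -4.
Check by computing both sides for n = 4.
From the recurrence with e(0) = -4:
  e(0) = -4, e(1) = -2, e(2) = 4, e(3) = 22, e(4) = 76
  so the recurrence gives e(4) = 76.
From the proposed closed form e(n) = 3ⁿ - 5 - 2:
  e(4) = 74.
The recurrence gives 76 but the closed form gives 74, so the closed form does not satisfy the recurrence.

No, the closed form is incorrect.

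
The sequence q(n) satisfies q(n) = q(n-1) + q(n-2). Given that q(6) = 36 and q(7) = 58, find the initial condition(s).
Work backwards using q(k) = q(k+2) - q(k+1):
q(5) = q(7) - q(6) = 58 - 36 = 22
q(4) = q(6) - q(5) = 36 - 22 = 14
q(3) = q(5) - q(4) = 22 - 14 = 8
q(2) = q(4) - q(3) = 14 - 8 = 6
q(1) = q(3) - q(2) = 8 - 6 = 2
q(0) = q(2) - q(1) = 6 - 2 = 4

q(0) = 4, q(1) = 2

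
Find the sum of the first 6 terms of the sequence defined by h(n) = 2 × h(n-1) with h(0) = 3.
Computing the sequence terms: 3, 6, 12, 24, 48, 96
Adding these values together:

189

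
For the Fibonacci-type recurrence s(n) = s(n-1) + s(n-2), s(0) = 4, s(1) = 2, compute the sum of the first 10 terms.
Computing the sequence terms: 4, 2, 6, 8, 14, 22, 36, 58, 94, 152
Adding these values together:

396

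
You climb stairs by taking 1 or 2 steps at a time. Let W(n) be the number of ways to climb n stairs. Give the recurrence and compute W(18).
Condition on the size of the last step (1 to 2): before it there were n-1, …, n-2 stairs climbed, and these cases are disjoint, so W(n) = W(n-1) + W(n-2) (Fibonacci-type sequence).
Initial conditions by direct count (compositions of i into parts ≤ 2): W(1) = 1; W(2) = 2.
Iterating the recurrence: W(3) = 3, W(4) = 5, W(5) = 8, W(6) = 13, W(7) = 21, W(8) = 34, W(9) = 55, W(10) = 89, W(11) = 144, W(12) = 233, W(13) = 377, W(14) = 610, W(15) = 987, W(16) = 1597, W(17) = 2584, W(18) = 4181.

W(n) = W(n-1) + W(n-2), W(1) = 1, W(2) = 2; W(18) = 4181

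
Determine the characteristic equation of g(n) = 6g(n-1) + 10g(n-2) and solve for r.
Substitute g(n) = rⁿ and divide through by rⁿ⁻²: r² - 6r - 10 = 0
Discriminant: 6² + 4·10 = 76, not a perfect square, so by the quadratic formula r = (6 ± √76)/2.
General solution: g(n) = A·r₁ⁿ + B·r₂ⁿ where r₁,r₂ = (6 ± √76)/2

Characteristic: r² - 6r - 10 = 0, Roots: r = (6 ± √76)/2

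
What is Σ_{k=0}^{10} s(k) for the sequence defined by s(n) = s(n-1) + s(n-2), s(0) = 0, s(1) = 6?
Computing the sequence terms: 0, 6, 6, 12, 18, 30, 48, 78, 126, 204, 330
Adding these values together:

858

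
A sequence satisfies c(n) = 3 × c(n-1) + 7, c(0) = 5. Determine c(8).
Computing step by step:
c(0) = 5
c(1) = 3 × 5 + 7 = 22
c(2) = 3 × 22 + 7 = 73
c(3) = 3 × 73 + 7 = 226
c(4) = 3 × 226 + 7 = 685
c(5) = 3 × 685 + 7 = 2062
c(6) = 3 × 2062 + 7 = 6193
c(7) = 3 × 6193 + 7 = 18586
c(8) = 3 × 18586 + 7 = 55765

55765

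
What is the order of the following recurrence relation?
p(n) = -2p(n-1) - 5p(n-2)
The order is the largest lag k for which p(n-k) appears. Here the deepest term is p(n-2), so the order is 2.

Order 2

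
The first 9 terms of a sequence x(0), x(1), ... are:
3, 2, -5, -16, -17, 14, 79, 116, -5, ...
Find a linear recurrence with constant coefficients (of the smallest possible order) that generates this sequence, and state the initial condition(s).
Look for the lowest-order linear relation among consecutive terms.
Observation: x(n) - 2·x(n-1) - (-3)·x(n-2) = 0 holds for the shown terms, and no order-1 relation x(n) = α·x(n-1) + β fits.
Check at n=3: 2·-5 + (-3)·2 = -16. ✓

x(n) = 2x(n-1) - 3x(n-2), x(0) = 3, x(1) = 2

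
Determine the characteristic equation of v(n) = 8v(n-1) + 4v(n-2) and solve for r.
Substitute v(n) = rⁿ and divide through by rⁿ⁻²: r² - 8r - 4 = 0
Discriminant: 8² + 4·4 = 80, not a perfect square, so by the quadratic formula r = (8 ± √80)/2.
General solution: v(n) = A·r₁ⁿ + B·r₂ⁿ where r₁,r₂ = (8 ± √80)/2

Characteristic: r² - 8r - 4 = 0, Roots: r = (8 ± √80)/2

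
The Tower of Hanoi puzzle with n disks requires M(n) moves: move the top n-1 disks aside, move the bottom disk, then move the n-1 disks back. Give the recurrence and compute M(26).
Moving n disks = move the top n-1 disks aside (M(n-1) moves) + move the largest disk (1 move) + move the n-1 disks back on top (M(n-1) moves), so M(n) = 2M(n-1) + 1, with M(1) = 1 (a single disk takes one move).
First terms: 1, 3, 7, 15, 31, 63, … — each is one less than a power of 2. Indeed M(n) + 1 = 2(M(n-1) + 1) with M(1) + 1 = 2, so M(n) + 1 = 2ⁿ and M(n) = 2ⁿ - 1.
Hence M(26) = 2^26 - 1 = 67108864 - 1 = 67108863.

M(n) = 2M(n-1) + 1, M(1) = 1; M(26) = 67108863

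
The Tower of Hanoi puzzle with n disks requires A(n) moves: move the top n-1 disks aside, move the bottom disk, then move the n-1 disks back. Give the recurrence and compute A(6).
Moving n disks = move the top n-1 disks aside (A(n-1) moves) + move the largest disk (1 move) + move the n-1 disks back on top (A(n-1) moves), so A(n) = 2A(n-1) + 1, with A(1) = 1 (a single disk takes one move).
First terms: 1, 3, 7, 15, 31, 63, … — each is one less than a power of 2. Indeed A(n) + 1 = 2(A(n-1) + 1) with A(1) + 1 = 2, so A(n) + 1 = 2ⁿ and A(n) = 2ⁿ - 1.
Hence A(6) = 2^6 - 1 = 64 - 1 = 63.

A(n) = 2A(n-1) + 1, A(1) = 1; A(6) = 63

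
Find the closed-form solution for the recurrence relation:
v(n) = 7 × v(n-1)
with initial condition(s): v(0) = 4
Recurrence: v(n) = 7 × v(n-1), initial: v(0) = 4.
Each term is 7 times the previous, so this is geometric with ratio 7. After n steps: v(n) = v(0)·7ⁿ = 4·7ⁿ.

v(n) = 4·7ⁿ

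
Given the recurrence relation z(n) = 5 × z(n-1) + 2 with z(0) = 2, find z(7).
Computing step by step:
z(0) = 2
z(1) = 5 × 2 + 2 = 12
z(2) = 5 × 12 + 2 = 62
z(3) = 5 × 62 + 2 = 312
z(4) = 5 × 312 + 2 = 1562
z(5) = 5 × 1562 + 2 = 7812
z(6) = 5 × 7812 + 2 = 39062
z(7) = 5 × 39062 + 2 = 195312

195312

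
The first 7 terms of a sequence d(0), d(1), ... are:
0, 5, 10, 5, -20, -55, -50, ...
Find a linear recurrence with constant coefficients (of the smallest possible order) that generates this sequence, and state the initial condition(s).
Look for the lowest-order linear relation among consecutive terms.
Observation: d(n) - 2·d(n-1) - (-3)·d(n-2) = 0 holds for the shown terms, and no order-1 relation d(n) = α·d(n-1) + β fits.
Check at n=3: 2·10 + (-3)·5 = 5. ✓

d(n) = 2d(n-1) - 3d(n-2), d(0) = 0, d(1) = 5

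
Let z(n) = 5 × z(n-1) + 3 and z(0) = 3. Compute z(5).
Computing step by step:
z(0) = 3
z(1) = 5 × 3 + 3 = 18
z(2) = 5 × 18 + 3 = 93
z(3) = 5 × 93 + 3 = 468
z(4) = 5 × 468 + 3 = 2343
z(5) = 5 × 2343 + 3 = 11718

11718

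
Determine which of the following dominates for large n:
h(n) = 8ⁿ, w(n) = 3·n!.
Comparing growth rates:
Growth-rate hierarchy: log n ≺ any polynomial ≺ any exponential cⁿ (c>1) ≺ n! ≺ nⁿ.
factorial dominates exponential base 8 asymptotically.

w(n) grows faster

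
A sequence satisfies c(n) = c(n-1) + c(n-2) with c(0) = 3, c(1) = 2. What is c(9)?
Computing the sequence terms:
3, 2, 5, 7, 12, 19, 31, 50, 81, 131

131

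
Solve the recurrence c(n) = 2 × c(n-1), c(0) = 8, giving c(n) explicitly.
Recurrence: c(n) = 2 × c(n-1), initial: c(0) = 8.
Each term is 2 times the previous, so this is geometric with ratio 2. After n steps: c(n) = c(0)·2ⁿ = 8·2ⁿ.

c(n) = 8·2ⁿ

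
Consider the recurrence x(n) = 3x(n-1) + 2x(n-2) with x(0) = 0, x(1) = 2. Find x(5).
Computing the sequence terms:
0, 2, 6, 22, 78, 278

278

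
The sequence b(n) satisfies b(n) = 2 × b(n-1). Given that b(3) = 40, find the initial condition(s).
In general b(n) = 2ⁿ · b(0). At n = 3: b(0) = b(3) / 2^3 = 40 / 8 = 5.

b(0) = 5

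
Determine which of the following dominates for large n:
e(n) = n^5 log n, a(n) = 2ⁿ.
Comparing growth rates:
Growth-rate hierarchy: log n ≺ any polynomial ≺ any exponential cⁿ (c>1) ≺ n! ≺ nⁿ.
exponential base 2 dominates polynomial degree 5 (with log factor) asymptotically.

a(n) grows faster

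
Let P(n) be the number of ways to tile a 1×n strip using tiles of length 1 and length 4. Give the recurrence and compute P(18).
Condition on the last tile: it has length 1 (leaving a 1×(n-1) strip) or length 4 (leaving a 1×(n-4) strip), so P(n) = P(n-1) + P(n-4) (order-4 linear recurrence).
For 0 ≤ i < 4 only unit tiles fit, so P(i) = 1.
Iterating the recurrence: P(4) = 2, P(5) = 3, P(6) = 4, P(7) = 5, P(8) = 7, P(9) = 10, P(10) = 14, P(11) = 19, P(12) = 26, P(13) = 36, P(14) = 50, P(15) = 69, P(16) = 95, P(17) = 131, P(18) = 181.

P(n) = P(n-1) + P(n-4), with P(i) = 1 for 0 ≤ i < 4; P(18) = 181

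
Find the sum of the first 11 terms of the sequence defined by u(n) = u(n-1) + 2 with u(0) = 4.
Computing the sequence terms: 4, 6, 8, 10, 12, 14, 16, 18, 20, 22, 24
Adding these values together:

154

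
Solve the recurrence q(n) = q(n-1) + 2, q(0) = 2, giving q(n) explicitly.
Recurrence: q(n) = q(n-1) + 2, initial: q(0) = 2.
Each step adds 2, so q(n) = q(0) + 2n = 2n + 2.

q(n) = 2n + 2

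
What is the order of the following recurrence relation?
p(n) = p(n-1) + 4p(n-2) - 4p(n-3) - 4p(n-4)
The order is the largest lag k for which p(n-k) appears. Here the deepest term is p(n-4), so the order is 4.

Order 4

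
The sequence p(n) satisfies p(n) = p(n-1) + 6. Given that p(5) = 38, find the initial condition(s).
p(5) = p(0) + 5·6, so p(0) = 38 - 30 = 8.

p(0) = 8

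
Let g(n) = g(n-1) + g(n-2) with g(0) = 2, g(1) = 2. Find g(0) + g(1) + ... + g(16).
Computing the sequence terms: 2, 2, 4, 6, 10, 16, 26, 42, 68, 110, 178, 288, 466, 754, 1220, 1974, 3194
Adding these values together:

8360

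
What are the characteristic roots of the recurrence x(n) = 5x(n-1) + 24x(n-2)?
Substitute x(n) = rⁿ and divide through by rⁿ⁻²: r² - 5r - 24 = 0
Factor: (r - 8)(r + 3) = 0, so r = 8, -3.
General solution: x(n) = A·8ⁿ + B·(-3)ⁿ

Characteristic: r² - 5r - 24 = 0, Roots: r = 8, -3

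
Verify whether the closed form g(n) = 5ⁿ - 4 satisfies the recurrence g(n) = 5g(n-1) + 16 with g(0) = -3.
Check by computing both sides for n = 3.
From the recurrence with g(0) = -3:
  g(0) = -3, g(1) = 1, g(2) = 21, g(3) = 121
  so the recurrence gives g(3) = 121.
From the proposed closed form g(n) = 5ⁿ - 4:
  g(3) = 121.
Both sides give 121 at n = 3, and the initial condition(s) match, so the closed form is consistent.

Yes, the closed form is correct.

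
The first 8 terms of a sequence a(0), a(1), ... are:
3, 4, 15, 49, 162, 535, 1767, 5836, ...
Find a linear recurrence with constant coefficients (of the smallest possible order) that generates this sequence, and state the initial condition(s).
Look for the lowest-order linear relation among consecutive terms.
Observation: a(n) - 3·a(n-1) - (1)·a(n-2) = 0 holds for the shown terms, and no order-1 relation a(n) = α·a(n-1) + β fits.
Check at n=3: 3·15 + (1)·4 = 49. ✓

a(n) = 3a(n-1) + a(n-2), a(0) = 3, a(1) = 4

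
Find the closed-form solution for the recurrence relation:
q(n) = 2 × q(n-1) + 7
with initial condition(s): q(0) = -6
Recurrence: q(n) = 2 × q(n-1) + 7, initial: q(0) = -6.
Try q(n) = A·2ⁿ + C. Substituting: A·2ⁿ + C = 2(A·2ⁿ⁻¹ + C) + 7 = A·2ⁿ + 2C + 7, so C = 2C + 7, giving C = -7. Then q(0) = A - 7 = -6 gives A = 1.

q(n) = 2ⁿ - 7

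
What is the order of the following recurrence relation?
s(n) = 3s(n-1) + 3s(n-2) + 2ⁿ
The order is the largest lag k for which s(n-k) appears. Here the deepest term is s(n-2) (the 2ⁿ term is non-homogeneous and does not affect the order), so the order is 2.

Order 2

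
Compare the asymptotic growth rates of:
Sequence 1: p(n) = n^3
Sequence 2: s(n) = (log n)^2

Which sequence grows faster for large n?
Comparing growth rates:
Growth-rate hierarchy: log n ≺ any polynomial ≺ any exponential cⁿ (c>1) ≺ n! ≺ nⁿ.
polynomial degree 3 dominates polylogarithmic (log n)^2 asymptotically.

p(n) grows faster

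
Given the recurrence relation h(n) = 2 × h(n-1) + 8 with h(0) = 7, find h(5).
Computing step by step:
h(0) = 7
h(1) = 2 × 7 + 8 = 22
h(2) = 2 × 22 + 8 = 52
h(3) = 2 × 52 + 8 = 112
h(4) = 2 × 112 + 8 = 232
h(5) = 2 × 232 + 8 = 472

472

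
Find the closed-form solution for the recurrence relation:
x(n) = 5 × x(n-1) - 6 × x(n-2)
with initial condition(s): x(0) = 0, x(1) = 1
Recurrence: x(n) = 5 × x(n-1) - 6 × x(n-2), initial: x(0) = 0, x(1) = 1.
Characteristic equation: r² - 5r + 6 = 0, which factors as (r - 3)(r - 2) = 0, so r = 3, 2. General solution x(n) = A·3ⁿ + B·2ⁿ. From x(0) = 0: A + B = 0. From x(1) = 1: 3A + 2B = 1. Solving gives A = 1, B = -1.

x(n) = 3ⁿ - 2ⁿ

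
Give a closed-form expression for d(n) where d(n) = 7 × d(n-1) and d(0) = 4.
Recurrence: d(n) = 7 × d(n-1), initial: d(0) = 4.
Each term is 7 times the previous, so this is geometric with ratio 7. After n steps: d(n) = d(0)·7ⁿ = 4·7ⁿ.

d(n) = 4·7ⁿ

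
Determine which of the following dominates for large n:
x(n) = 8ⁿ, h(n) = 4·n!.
Comparing growth rates:
Growth-rate hierarchy: log n ≺ any polynomial ≺ any exponential cⁿ (c>1) ≺ n! ≺ nⁿ.
factorial dominates exponential base 8 asymptotically.

h(n) grows faster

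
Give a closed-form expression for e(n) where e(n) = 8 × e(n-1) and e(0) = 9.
Recurrence: e(n) = 8 × e(n-1), initial: e(0) = 9.
Each term is 8 times the previous, so this is geometric with ratio 8. After n steps: e(n) = e(0)·8ⁿ = 9·8ⁿ.

e(n) = 9·8ⁿ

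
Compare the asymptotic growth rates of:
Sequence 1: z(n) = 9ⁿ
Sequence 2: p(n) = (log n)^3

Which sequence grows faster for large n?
Comparing growth rates:
Growth-rate hierarchy: log n ≺ any polynomial ≺ any exponential cⁿ (c>1) ≺ n! ≺ nⁿ.
exponential base 9 dominates polylogarithmic (log n)^3 asymptotically.

z(n) grows faster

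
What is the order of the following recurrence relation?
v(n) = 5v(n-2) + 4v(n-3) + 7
The order is the largest lag k for which v(n-k) appears. Here the deepest term is v(n-3) (the 7 term is non-homogeneous and does not affect the order), so the order is 3.

Order 3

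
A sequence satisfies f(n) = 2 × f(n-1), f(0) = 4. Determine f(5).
Computing step by step:
f(0) = 4
f(1) = 2 × 4 = 8
f(2) = 2 × 8 = 16
f(3) = 2 × 16 = 32
f(4) = 2 × 32 = 64
f(5) = 2 × 64 = 128

128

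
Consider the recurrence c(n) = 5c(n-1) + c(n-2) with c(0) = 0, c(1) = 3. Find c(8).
Computing the sequence terms:
0, 3, 15, 78, 405, 2103, 10920, 56703, 294435

294435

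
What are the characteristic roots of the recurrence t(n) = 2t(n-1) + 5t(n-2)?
Substitute t(n) = rⁿ and divide through by rⁿ⁻²: r² - 2r - 5 = 0
Discriminant: 2² + 4·5 = 24, not a perfect square, so by the quadratic formula r = (2 ± √24)/2.
General solution: t(n) = A·r₁ⁿ + B·r₂ⁿ where r₁,r₂ = (2 ± √24)/2

Characteristic: r² - 2r - 5 = 0, Roots: r = (2 ± √24)/2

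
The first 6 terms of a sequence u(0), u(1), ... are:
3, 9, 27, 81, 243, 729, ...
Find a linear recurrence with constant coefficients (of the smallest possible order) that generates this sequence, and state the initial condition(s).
Look for the lowest-order linear relation among consecutive terms.
Observation: each term is 3× the previous.
Check at n=2: 3·9 = 27. ✓

u(n) = 3 × u(n-1), u(0) = 3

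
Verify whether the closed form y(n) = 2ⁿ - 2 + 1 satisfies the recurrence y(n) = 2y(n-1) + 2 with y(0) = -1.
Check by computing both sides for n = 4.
From the recurrence with y(0) = -1:
  y(0) = -1, y(1) = 0, y(2) = 2, y(3) = 6, y(4) = 14
  so the recurrence gives y(4) = 14.
From the proposed closed form y(n) = 2ⁿ - 2 + 1:
  y(4) = 15.
The recurrence gives 14 but the closed form gives 15, so the closed form does not satisfy the recurrence.

No, the closed form is incorrect.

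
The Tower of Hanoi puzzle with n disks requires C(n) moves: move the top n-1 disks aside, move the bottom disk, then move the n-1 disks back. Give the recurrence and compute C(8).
Moving n disks = move the top n-1 disks aside (C(n-1) moves) + move the largest disk (1 move) + move the n-1 disks back on top (C(n-1) moves), so C(n) = 2C(n-1) + 1, with C(1) = 1 (a single disk takes one move).
First terms: 1, 3, 7, 15, 31, 63, … — each is one less than a power of 2. Indeed C(n) + 1 = 2(C(n-1) + 1) with C(1) + 1 = 2, so C(n) + 1 = 2ⁿ and C(n) = 2ⁿ - 1.
Hence C(8) = 2^8 - 1 = 256 - 1 = 255.

C(n) = 2C(n-1) + 1, C(1) = 1; C(8) = 255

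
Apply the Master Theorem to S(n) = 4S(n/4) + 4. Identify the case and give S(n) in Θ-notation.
Master Theorem template: S(n) = a·S(n/b) + f(n).
Here: a=4, b=4, f(n)=4
Compute log_b(a) = log_4(4) = 1.
f(n) = 4 = O(n^(1-ε)) with ε = 1. Case 1: S(n) = Θ(n^log_b(a)) = Θ(n).

Case 1: S(n) = Θ(n)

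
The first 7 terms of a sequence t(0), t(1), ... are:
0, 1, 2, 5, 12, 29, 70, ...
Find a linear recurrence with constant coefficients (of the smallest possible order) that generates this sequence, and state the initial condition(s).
Look for the lowest-order linear relation among consecutive terms.
Observation: t(n) - 2·t(n-1) - (1)·t(n-2) = 0 holds for the shown terms, and no order-1 relation t(n) = α·t(n-1) + β fits.
Check at n=3: 2·2 + (1)·1 = 5. ✓

t(n) = 2t(n-1) + t(n-2), t(0) = 0, t(1) = 1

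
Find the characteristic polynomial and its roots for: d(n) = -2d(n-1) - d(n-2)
Substitute d(n) = rⁿ and divide through by rⁿ⁻²: r² + 2r + 1 = 0
Factor: (r + 1)² = 0, so r = -1 (double root).
General solution: d(n) = (A + Bn)·(-1)ⁿ

Characteristic: r² + 2r + 1 = 0, Roots: r = -1 (double root)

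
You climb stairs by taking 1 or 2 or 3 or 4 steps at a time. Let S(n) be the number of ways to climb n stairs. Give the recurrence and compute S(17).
Condition on the size of the last step (1 to 4): before it there were n-1, …, n-4 stairs climbed, and these cases are disjoint, so S(n) = S(n-1) + S(n-2) + S(n-3) + S(n-4) (order-4 linear recurrence).
Initial conditions by direct count (compositions of i into parts ≤ 4): S(1) = 1; S(2) = 2; S(3) = 4; S(4) = 8.
Iterating the recurrence: S(5) = 15, S(6) = 29, S(7) = 56, S(8) = 108, S(9) = 208, S(10) = 401, S(11) = 773, S(12) = 1490, S(13) = 2872, S(14) = 5536, S(15) = 10671, S(16) = 20569, S(17) = 39648.

S(n) = S(n-1) + S(n-2) + S(n-3) + S(n-4), S(1) = 1, S(2) = 2, S(3) = 4, S(4) = 8; S(17) = 39648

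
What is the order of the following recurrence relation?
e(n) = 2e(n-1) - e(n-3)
The order is the largest lag k for which e(n-k) appears. Here the deepest term is e(n-3), so the order is 3.

Order 3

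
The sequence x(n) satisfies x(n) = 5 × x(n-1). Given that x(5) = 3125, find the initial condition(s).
In general x(n) = 5ⁿ · x(0). At n = 5: x(0) = x(5) / 5^5 = 3125 / 3125 = 1.

x(0) = 1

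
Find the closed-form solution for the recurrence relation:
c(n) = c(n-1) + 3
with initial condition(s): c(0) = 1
Recurrence: c(n) = c(n-1) + 3, initial: c(0) = 1.
Each step adds 3, so c(n) = c(0) + 3n = 3n + 1.

c(n) = 3n + 1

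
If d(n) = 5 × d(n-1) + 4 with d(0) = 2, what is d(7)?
Computing step by step:
d(0) = 2
d(1) = 5 × 2 + 4 = 14
d(2) = 5 × 14 + 4 = 74
d(3) = 5 × 74 + 4 = 374
d(4) = 5 × 374 + 4 = 1874
d(5) = 5 × 1874 + 4 = 9374
d(6) = 5 × 9374 + 4 = 46874
d(7) = 5 × 46874 + 4 = 234374

234374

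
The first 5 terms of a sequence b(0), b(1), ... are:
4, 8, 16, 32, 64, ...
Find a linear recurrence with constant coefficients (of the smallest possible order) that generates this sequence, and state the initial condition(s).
Look for the lowest-order linear relation among consecutive terms.
Observation: each term is 2× the previous.
Check at n=2: 2·8 = 16. ✓

b(n) = 2 × b(n-1), b(0) = 4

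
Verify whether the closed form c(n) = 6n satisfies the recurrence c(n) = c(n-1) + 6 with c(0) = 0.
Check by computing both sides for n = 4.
From the recurrence with c(0) = 0:
  c(0) = 0, c(1) = 6, c(2) = 12, c(3) = 18, c(4) = 24
  so the recurrence gives c(4) = 24.
From the proposed closed form c(n) = 6n:
  c(4) = 24.
Both sides give 24 at n = 4, and the initial condition(s) match, so the closed form is consistent.

Yes, the closed form is correct.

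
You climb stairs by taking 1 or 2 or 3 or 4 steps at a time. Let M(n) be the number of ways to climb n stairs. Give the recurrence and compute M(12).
Condition on the size of the last step (1 to 4): before it there were n-1, …, n-4 stairs climbed, and these cases are disjoint, so M(n) = M(n-1) + M(n-2) + M(n-3) + M(n-4) (order-4 linear recurrence).
Initial conditions by direct count (compositions of i into parts ≤ 4): M(1) = 1; M(2) = 2; M(3) = 4; M(4) = 8.
Iterating the recurrence: M(5) = 15, M(6) = 29, M(7) = 56, M(8) = 108, M(9) = 208, M(10) = 401, M(11) = 773, M(12) = 1490.

M(n) = M(n-1) + M(n-2) + M(n-3) + M(n-4), M(1) = 1, M(2) = 2, M(3) = 4, M(4) = 8; M(12) = 1490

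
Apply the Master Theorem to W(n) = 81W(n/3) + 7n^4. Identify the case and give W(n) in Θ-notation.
Master Theorem template: W(n) = a·W(n/b) + f(n).
Here: a=81, b=3, f(n)=7n^4
Compute log_b(a) = log_3(81) = 4.
f(n) = 7n^4 = Θ(n^4). Case 2: W(n) = Θ(n^4 log n).

Case 2: W(n) = Θ(n^4 log n)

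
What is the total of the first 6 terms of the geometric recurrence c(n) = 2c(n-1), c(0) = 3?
Computing the sequence terms: 3, 6, 12, 24, 48, 96
Adding these values together:

189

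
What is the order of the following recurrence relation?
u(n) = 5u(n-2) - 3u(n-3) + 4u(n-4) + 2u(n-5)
The order is the largest lag k for which u(n-k) appears. Here the deepest term is u(n-5), so the order is 5.

Order 5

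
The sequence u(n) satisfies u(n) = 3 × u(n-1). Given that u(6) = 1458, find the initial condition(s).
In general u(n) = 3ⁿ · u(0). At n = 6: u(0) = u(6) / 3^6 = 1458 / 729 = 2.

u(0) = 2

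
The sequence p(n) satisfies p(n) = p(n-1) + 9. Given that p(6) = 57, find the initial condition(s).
p(6) = p(0) + 6·9, so p(0) = 57 - 54 = 3.

p(0) = 3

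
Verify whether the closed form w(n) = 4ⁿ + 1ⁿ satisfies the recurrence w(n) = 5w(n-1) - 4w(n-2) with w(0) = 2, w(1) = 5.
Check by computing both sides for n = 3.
From the recurrence with w(0) = 2, w(1) = 5:
  w(0) = 2, w(1) = 5, w(2) = 17, w(3) = 65
  so the recurrence gives w(3) = 65.
From the proposed closed form w(n) = 4ⁿ + 1ⁿ:
  w(3) = 65.
Both sides give 65 at n = 3, and the initial condition(s) match, so the closed form is consistent.

Yes, the closed form is correct.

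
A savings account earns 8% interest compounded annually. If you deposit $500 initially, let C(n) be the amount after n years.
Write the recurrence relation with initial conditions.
Each year the balance grows by 8%, i.e. is multiplied by 1 + 8/100 = 1.08, so C(n) = 1.08 × C(n-1). The initial deposit gives C(0) = 500.
Unrolling gives the closed form C(n) = 500 × (1.08)ⁿ.

C(n) = 1.08 × C(n-1), C(0) = 500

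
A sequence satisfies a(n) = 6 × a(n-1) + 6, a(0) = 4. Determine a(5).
Computing step by step:
a(0) = 4
a(1) = 6 × 4 + 6 = 30
a(2) = 6 × 30 + 6 = 186
a(3) = 6 × 186 + 6 = 1122
a(4) = 6 × 1122 + 6 = 6738
a(5) = 6 × 6738 + 6 = 40434

40434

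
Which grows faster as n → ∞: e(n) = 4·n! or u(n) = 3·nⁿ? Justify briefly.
Comparing growth rates:
Growth-rate hierarchy: log n ≺ any polynomial ≺ any exponential cⁿ (c>1) ≺ n! ≺ nⁿ.
super-exponential nⁿ dominates factorial asymptotically.

u(n) grows faster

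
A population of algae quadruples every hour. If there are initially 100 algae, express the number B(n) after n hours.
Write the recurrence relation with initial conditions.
Each hour multiplies the count by 4, so the count after n hours depends only on the count after n-1 hours: B(n) = 4 × B(n-1). The starting count gives B(0) = 100.
Unrolling n times gives the closed form B(n) = 100 × 4ⁿ.

B(n) = 4 × B(n-1), B(0) = 100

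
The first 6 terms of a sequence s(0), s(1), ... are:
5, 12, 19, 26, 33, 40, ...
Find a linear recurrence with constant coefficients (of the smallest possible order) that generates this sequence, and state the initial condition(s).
Look for the lowest-order linear relation among consecutive terms.
Observation: consecutive differences are constant (= 7).
Check at n=2: 1·12 + 7 = 19. ✓

s(n) = s(n-1) + 7, s(0) = 5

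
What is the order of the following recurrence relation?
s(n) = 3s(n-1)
The order is the largest lag k for which s(n-k) appears. Here the deepest term is s(n-1), so the order is 1.

Order 1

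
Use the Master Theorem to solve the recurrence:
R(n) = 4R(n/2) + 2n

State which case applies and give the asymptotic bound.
Master Theorem template: R(n) = a·R(n/b) + f(n).
Here: a=4, b=2, f(n)=2n
Compute log_b(a) = log_2(4) = 2.
f(n) = 2n = O(n^(2-ε)) with ε = 1. Case 1: R(n) = Θ(n^log_b(a)) = Θ(n^2).

Case 1: R(n) = Θ(n^2)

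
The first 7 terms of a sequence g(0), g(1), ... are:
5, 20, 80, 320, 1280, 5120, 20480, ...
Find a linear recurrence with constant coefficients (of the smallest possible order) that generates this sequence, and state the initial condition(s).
Look for the lowest-order linear relation among consecutive terms.
Observation: each term is 4× the previous.
Check at n=2: 4·20 = 80. ✓

g(n) = 4 × g(n-1), g(0) = 5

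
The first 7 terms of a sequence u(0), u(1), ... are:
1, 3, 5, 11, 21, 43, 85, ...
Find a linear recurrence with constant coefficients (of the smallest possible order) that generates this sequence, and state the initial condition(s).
Look for the lowest-order linear relation among consecutive terms.
Observation: u(n) - 1·u(n-1) - (2)·u(n-2) = 0 holds for the shown terms, and no order-1 relation u(n) = α·u(n-1) + β fits.
Check at n=3: 1·5 + (2)·3 = 11. ✓

u(n) = u(n-1) + 2u(n-2), u(0) = 1, u(1) = 3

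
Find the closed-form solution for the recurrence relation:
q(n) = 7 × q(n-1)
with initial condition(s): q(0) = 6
Recurrence: q(n) = 7 × q(n-1), initial: q(0) = 6.
Each term is 7 times the previous, so this is geometric with ratio 7. After n steps: q(n) = q(0)·7ⁿ = 6·7ⁿ.

q(n) = 6·7ⁿ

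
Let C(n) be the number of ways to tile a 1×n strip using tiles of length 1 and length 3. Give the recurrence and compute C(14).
Condition on the last tile: it has length 1 (leaving a 1×(n-1) strip) or length 3 (leaving a 1×(n-3) strip), so C(n) = C(n-1) + C(n-3) (order-3 linear recurrence).
For 0 ≤ i < 3 only unit tiles fit, so C(i) = 1.
Iterating the recurrence: C(3) = 2, C(4) = 3, C(5) = 4, C(6) = 6, C(7) = 9, C(8) = 13, C(9) = 19, C(10) = 28, C(11) = 41, C(12) = 60, C(13) = 88, C(14) = 129.

C(n) = C(n-1) + C(n-3), with C(i) = 1 for 0 ≤ i < 3; C(14) = 129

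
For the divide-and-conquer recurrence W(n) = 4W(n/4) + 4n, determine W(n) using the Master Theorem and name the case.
Master Theorem template: W(n) = a·W(n/b) + f(n).
Here: a=4, b=4, f(n)=4n
Compute log_b(a) = log_4(4) = 1.
f(n) = 4n = Θ(n). Case 2: W(n) = Θ(n log n).

Case 2: W(n) = Θ(n log n)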